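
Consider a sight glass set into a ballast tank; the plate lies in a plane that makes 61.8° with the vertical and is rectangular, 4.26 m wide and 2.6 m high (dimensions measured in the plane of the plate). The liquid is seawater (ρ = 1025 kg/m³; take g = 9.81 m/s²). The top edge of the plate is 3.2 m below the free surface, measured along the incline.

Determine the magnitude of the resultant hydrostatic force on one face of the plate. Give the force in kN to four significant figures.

γ = ρg = 1025 × 9.81 / 1000 = 10.05525 kN/m³.
The plate makes 61.8° with the vertical, i.e. θ = 90° − 61.8° = 28.2° to the horizontal. Measuring y along the incline from the free-surface line, vertical depth h = y·sinθ with sinθ = 0.472551.
The centroid lies 2.6/2 = 1.3 m below the top edge, so y_c = 3.2 + 1.3 = 4.5 m and h_c = 4.5 × 0.472551 = 2.12648 m.
A = 4.26 × 2.6 = 11.076 m².
Resultant F = γ·h_c·A = 10.05525 × 2.12648 × 11.076 = 236.83 kN.

F ≈ 236.8 kN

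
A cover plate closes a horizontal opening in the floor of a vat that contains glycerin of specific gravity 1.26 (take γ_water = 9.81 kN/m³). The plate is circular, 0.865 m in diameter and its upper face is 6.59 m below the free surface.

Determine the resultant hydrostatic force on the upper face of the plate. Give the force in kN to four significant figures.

F ≈ 47.87 kN

γ = 1.26 × 9.81 = 12.3606 kN/m³.
The plate is horizontal, so pressure is uniform at p = γ·h = 12.3606 × 6.59 = 81.4564 kN/m².
A = π(0.4325)² = 0.587655 m².
F = p·A = 81.4564 × 0.587655 = 47.8683 kN.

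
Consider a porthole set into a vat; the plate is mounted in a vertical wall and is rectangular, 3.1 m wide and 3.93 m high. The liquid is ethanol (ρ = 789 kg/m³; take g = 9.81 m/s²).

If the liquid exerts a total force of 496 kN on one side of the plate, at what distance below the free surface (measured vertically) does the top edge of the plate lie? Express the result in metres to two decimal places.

d_top ≈ 3.29 m

γ = ρg = 789 × 9.81 / 1000 = 7.74009 kN/m³.
A = 3.1 × 3.93 = 12.183 m².
From F = γ·h_c·A, the centroid depth is h_c = 496/(7.74009 × 12.183) = 5.25995 m.
The centroid lies 3.93/2 = 1.965 m below the top edge, so the top edge sits at h_top = 5.25995 − 1.965 = 3.29495 m below the surface.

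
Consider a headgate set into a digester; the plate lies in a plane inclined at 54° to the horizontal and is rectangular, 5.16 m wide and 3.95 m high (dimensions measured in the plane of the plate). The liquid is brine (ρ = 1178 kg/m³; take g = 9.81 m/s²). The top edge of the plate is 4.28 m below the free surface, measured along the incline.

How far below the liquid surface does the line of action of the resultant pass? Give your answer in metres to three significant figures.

h_p = 5.23 m

γ = ρg = 1178 × 9.81 / 1000 = 11.55618 kN/m³.
Let θ = 54° be the plate's angle to the horizontal; measure y along the incline from where the plane meets the free surface. Vertical depth h = y·sinθ with sinθ = 0.809017.
The centroid lies 3.95/2 = 1.975 m below the top edge, so y_c = 4.28 + 1.975 = 6.255 m and h_c = 6.255 × 0.809017 = 5.0604 m.
A = 5.16 × 3.95 = 20.382 m².
Resultant F = γ·h_c·A = 11.55618 × 5.0604 × 20.382 = 1191.92 kN.
I_c = b·h³/12 = 5.16 × 3.95³/12 = 26.5008 m⁴.
Centre of pressure: y_p = y_c + I_c/(y_c·A) = 6.255 + 26.5008/(6.255 × 20.382) = 6.255 + 0.207867 = 6.46287 m along the plane.
Vertically, h_p = y_p·sinθ = 6.46287 × 0.809017 = 5.22857 m.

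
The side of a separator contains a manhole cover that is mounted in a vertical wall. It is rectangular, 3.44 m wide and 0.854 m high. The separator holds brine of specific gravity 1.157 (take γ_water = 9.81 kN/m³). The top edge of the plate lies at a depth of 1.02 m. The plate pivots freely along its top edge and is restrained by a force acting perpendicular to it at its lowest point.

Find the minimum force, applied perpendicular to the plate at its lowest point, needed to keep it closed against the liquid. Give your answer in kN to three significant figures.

P ≈ 26.5 kN

γ = 1.157 × 9.81 = 11.35017 kN/m³.
The centroid lies 0.854/2 = 0.427 m below the top edge, so the centroid depth is h_c = 1.02 + 0.427 = 1.447 m.
A = 3.44 × 0.854 = 2.93776 m².
Resultant F = γ·h_c·A = 11.35017 × 1.447 × 2.93776 = 48.2489 kN.
I_c = b·h³/12 = 3.44 × 0.854³/12 = 0.178546 m⁴.
Centre of pressure: y_p = y_c + I_c/(y_c·A) = 1.447 + 0.178546/(1.447 × 2.93776) = 1.447 + 0.0420015 = 1.489 m along the plane.
The resultant acts 0.427 + 0.0420015 = 0.469001 m (along the plate) below the hinge at the top edge, so the moment about the hinge is M = F × 0.469001 = 48.2489 × 0.469001 = 22.6288 kN·m.
A normal force at the bottom, 0.854 m from the hinge, must supply this moment: P = 22.6288/0.854 = 26.4974 kN.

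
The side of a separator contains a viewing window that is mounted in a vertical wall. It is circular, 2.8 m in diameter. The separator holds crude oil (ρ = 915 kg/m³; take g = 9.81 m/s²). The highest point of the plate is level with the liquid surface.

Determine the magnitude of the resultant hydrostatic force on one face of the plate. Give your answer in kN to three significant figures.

γ = ρg = 915 × 9.81 / 1000 = 8.97615 kN/m³.
The centroid is at the centre, 1.4 m below the top of the plate, so the centroid depth is h_c = 1.4 m.
A = π(1.4)² = 6.15752 m².
Resultant F = γ·h_c·A = 8.97615 × 1.4 × 6.15752 = 77.3792 kN.

F ≈ 77.4 kN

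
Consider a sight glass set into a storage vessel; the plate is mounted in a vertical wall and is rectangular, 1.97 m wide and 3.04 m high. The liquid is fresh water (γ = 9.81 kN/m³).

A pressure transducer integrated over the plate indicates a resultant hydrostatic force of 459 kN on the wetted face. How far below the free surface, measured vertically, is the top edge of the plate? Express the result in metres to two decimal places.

d_top ≈ 6.29 m

γ = 9.81 kN/m³.
A = 1.97 × 3.04 = 5.9888 m².
From F = γ·h_c·A, the centroid depth is h_c = 459/(9.81 × 5.9888) = 7.81275 m.
The centroid lies 3.04/2 = 1.52 m below the top edge, so the top edge sits at h_top = 7.81275 − 1.52 = 6.29275 m below the surface.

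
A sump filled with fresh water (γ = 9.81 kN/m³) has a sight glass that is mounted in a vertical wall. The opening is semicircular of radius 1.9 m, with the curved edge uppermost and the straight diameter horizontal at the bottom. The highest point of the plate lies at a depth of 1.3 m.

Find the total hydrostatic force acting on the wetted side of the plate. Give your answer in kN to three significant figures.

γ = 9.81 kN/m³.
The centroid lies 4r/(3π) = 0.806385 m above the diameter, so r − 4r/(3π) = 1.9 − 0.806385 = 1.09361 m below the topmost point, so the centroid depth is h_c = 1.3 + 1.09361 = 2.39361 m.
A = πr²/2 = π × 1.9²/2 = 5.67057 m².
Resultant F = γ·h_c·A = 9.81 × 2.39361 × 5.67057 = 133.152 kN.

F ≈ 133 kN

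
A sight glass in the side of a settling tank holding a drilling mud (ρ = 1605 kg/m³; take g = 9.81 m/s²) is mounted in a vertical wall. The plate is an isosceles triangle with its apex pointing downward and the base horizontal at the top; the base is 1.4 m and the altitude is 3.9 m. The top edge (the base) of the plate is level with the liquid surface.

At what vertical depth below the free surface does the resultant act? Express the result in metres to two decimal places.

h_p = 1.95 m

γ = ρg = 1605 × 9.81 / 1000 = 15.74505 kN/m³.
With the apex down, the centroid sits h/3 = 3.9/3 = 1.3 m below the base (the top edge), so the centroid depth is h_c = 1.3 m.
A = ½ × 1.4 × 3.9 = 2.73 m².
Resultant F = γ·h_c·A = 15.74505 × 1.3 × 2.73 = 55.8792 kN.
I_c = b·h³/36 = 1.4 × 3.9³/36 = 2.30685 m⁴.
Centre of pressure: y_p = y_c + I_c/(y_c·A) = 1.3 + 2.30685/(1.3 × 2.73) = 1.3 + 0.65 = 1.95 m along the plane.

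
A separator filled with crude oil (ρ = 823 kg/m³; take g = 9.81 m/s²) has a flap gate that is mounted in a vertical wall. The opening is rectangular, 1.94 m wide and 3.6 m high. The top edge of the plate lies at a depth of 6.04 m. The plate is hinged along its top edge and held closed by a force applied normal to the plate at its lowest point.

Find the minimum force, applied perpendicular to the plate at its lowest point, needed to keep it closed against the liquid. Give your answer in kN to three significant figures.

γ = ρg = 823 × 9.81 / 1000 = 8.07363 kN/m³.
The centroid lies 3.6/2 = 1.8 m below the top edge, so the centroid depth is h_c = 6.04 + 1.8 = 7.84 m.
A = 1.94 × 3.6 = 6.984 m².
Resultant F = γ·h_c·A = 8.07363 × 7.84 × 6.984 = 442.068 kN.
I_c = b·h³/12 = 1.94 × 3.6³/12 = 7.54272 m⁴.
Centre of pressure: y_p = y_c + I_c/(y_c·A) = 7.84 + 7.54272/(7.84 × 6.984) = 7.84 + 0.137755 = 7.97776 m along the plane.
The resultant acts 1.8 + 0.137755 = 1.93776 m (along the plate) below the hinge at the top edge, so the moment about the hinge is M = F × 1.93776 = 442.068 × 1.93776 = 856.622 kN·m.
A normal force at the bottom, 3.6 m from the hinge, must supply this moment: P = 856.622/3.6 = 237.951 kN.

P ≈ 238 kN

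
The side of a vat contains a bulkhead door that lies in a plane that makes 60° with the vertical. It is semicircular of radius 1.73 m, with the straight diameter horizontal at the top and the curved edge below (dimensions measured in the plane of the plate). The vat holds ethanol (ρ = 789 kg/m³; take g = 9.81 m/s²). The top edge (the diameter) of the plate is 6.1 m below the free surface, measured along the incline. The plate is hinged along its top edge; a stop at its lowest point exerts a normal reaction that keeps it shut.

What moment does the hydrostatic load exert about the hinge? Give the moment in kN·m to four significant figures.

γ = ρg = 789 × 9.81 / 1000 = 7.74009 kN/m³.
The plate makes 60° with the vertical, i.e. θ = 90° − 60° = 30° to the horizontal. Measuring y along the incline from the free-surface line, vertical depth h = y·sinθ with sinθ = 0.500000.
The centroid of a semicircle lies 4r/(3π) = 0.734235 m from the diameter, here below the top edge, so y_c = 6.1 + 0.734235 = 6.83423 m and h_c = 6.83423 × 0.500000 = 3.41711 m.
A = πr²/2 = π × 1.73²/2 = 4.70124 m².
Resultant F = γ·h_c·A = 7.74009 × 3.41711 × 4.70124 = 124.342 kN.
I_c = (π/8 − 8/(9π))·r⁴ = 0.109757 × 1.73⁴ = 0.983143 m⁴.
Centre of pressure: y_p = y_c + I_c/(y_c·A) = 6.83423 + 0.983143/(6.83423 × 4.70124) = 6.83423 + 0.0305995 = 6.86483 m along the plane.
The resultant acts 0.734235 + 0.0305995 = 0.764834 m (along the plate) below the hinge at the top edge, so the moment about the hinge is M = F × 0.764834 = 124.342 × 0.764834 = 95.101 kN·m.

M ≈ 95.10 kN·m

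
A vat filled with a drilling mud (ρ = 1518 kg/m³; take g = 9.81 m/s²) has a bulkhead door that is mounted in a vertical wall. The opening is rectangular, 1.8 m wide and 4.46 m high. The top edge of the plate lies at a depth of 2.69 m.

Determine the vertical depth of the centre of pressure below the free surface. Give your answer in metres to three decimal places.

h_p = 5.257 m

γ = ρg = 1518 × 9.81 / 1000 = 14.89158 kN/m³.
The centroid lies 4.46/2 = 2.23 m below the top edge, so the centroid depth is h_c = 2.69 + 2.23 = 4.92 m.
A = 1.8 × 4.46 = 8.028 m².
Resultant F = γ·h_c·A = 14.89158 × 4.92 × 8.028 = 588.184 kN.
I_c = b·h³/12 = 1.8 × 4.46³/12 = 13.3075 m⁴.
Centre of pressure: y_p = y_c + I_c/(y_c·A) = 4.92 + 13.3075/(4.92 × 8.028) = 4.92 + 0.336918 = 5.25692 m along the plane.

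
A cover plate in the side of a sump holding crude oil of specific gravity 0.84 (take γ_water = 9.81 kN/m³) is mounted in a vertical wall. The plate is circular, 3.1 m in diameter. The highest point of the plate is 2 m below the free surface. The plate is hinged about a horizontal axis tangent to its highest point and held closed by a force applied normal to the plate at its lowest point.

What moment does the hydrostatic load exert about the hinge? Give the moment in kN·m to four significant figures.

γ = 0.84 × 9.81 = 8.2404 kN/m³.
The centroid is at the centre, 1.55 m below the top of the plate, so the centroid depth is h_c = 2 + 1.55 = 3.55 m.
A = π(1.55)² = 7.54768 m².
Resultant F = γ·h_c·A = 8.2404 × 3.55 × 7.54768 = 220.795 kN.
I_c = πr⁴/4 = π × 1.55⁴/4 = 4.53332 m⁴.
Centre of pressure: y_p = y_c + I_c/(y_c·A) = 3.55 + 4.53332/(3.55 × 7.54768) = 3.55 + 0.16919 = 3.71919 m along the plane.
The resultant acts 1.55 + 0.16919 = 1.71919 m (along the plate) below the hinge at the top edge, so the moment about the hinge is M = F × 1.71919 = 220.795 × 1.71919 = 379.589 kN·m.

M ≈ 379.6 kN·m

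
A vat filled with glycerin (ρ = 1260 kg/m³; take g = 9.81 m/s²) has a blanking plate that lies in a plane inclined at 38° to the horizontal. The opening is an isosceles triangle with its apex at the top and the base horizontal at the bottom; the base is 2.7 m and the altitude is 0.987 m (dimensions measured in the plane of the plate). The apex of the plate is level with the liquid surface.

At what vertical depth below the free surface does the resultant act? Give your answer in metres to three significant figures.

h_p = 0.456 m

γ = ρg = 1260 × 9.81 / 1000 = 12.3606 kN/m³.
Let θ = 38° be the plate's angle to the horizontal; measure y along the incline from where the plane meets the free surface. Vertical depth h = y·sinθ with sinθ = 0.615661.
With the apex up, the centroid sits 2h/3 = 2 × 0.987/3 = 0.658 m below the apex, so y_c = 0.658 m and h_c = 0.658 × 0.615661 = 0.405105 m.
A = ½ × 2.7 × 0.987 = 1.33245 m².
Resultant F = γ·h_c·A = 12.3606 × 0.405105 × 1.33245 = 6.67203 kN.
I_c = b·h³/36 = 2.7 × 0.987³/36 = 0.0721129 m⁴.
Centre of pressure: y_p = y_c + I_c/(y_c·A) = 0.658 + 0.0721129/(0.658 × 1.33245) = 0.658 + 0.08225 = 0.74025 m along the plane.
Vertically, h_p = y_p·sinθ = 0.74025 × 0.615661 = 0.455743 m.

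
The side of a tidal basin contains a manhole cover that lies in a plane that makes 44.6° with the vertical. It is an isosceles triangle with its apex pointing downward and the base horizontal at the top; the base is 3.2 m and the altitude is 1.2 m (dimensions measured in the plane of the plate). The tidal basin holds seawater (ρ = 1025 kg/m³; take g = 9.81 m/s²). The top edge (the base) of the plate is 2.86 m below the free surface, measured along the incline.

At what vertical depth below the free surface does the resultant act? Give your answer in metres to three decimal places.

γ = ρg = 1025 × 9.81 / 1000 = 10.05525 kN/m³.
The plate makes 44.6° with the vertical, i.e. θ = 90° − 44.6° = 45.4° to the horizontal. Measuring y along the incline from the free-surface line, vertical depth h = y·sinθ with sinθ = 0.712026.
With the apex down, the centroid sits h/3 = 1.2/3 = 0.4 m below the base (the top edge), so y_c = 2.86 + 0.4 = 3.26 m and h_c = 3.26 × 0.712026 = 2.3212 m.
A = ½ × 3.2 × 1.2 = 1.92 m².
Resultant F = γ·h_c·A = 10.05525 × 2.3212 × 1.92 = 44.8133 kN.
I_c = b·h³/36 = 3.2 × 1.2³/36 = 0.1536 m⁴.
Centre of pressure: y_p = y_c + I_c/(y_c·A) = 3.26 + 0.1536/(3.26 × 1.92) = 3.26 + 0.0245399 = 3.28454 m along the plane.
Vertically, h_p = y_p·sinθ = 3.28454 × 0.712026 = 2.33868 m.

h_p = 2.339 m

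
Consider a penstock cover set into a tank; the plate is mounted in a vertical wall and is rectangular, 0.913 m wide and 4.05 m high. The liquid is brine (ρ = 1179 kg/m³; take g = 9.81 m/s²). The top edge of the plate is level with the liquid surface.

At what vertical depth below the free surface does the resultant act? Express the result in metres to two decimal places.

γ = ρg = 1179 × 9.81 / 1000 = 11.56599 kN/m³.
The centroid lies 4.05/2 = 2.025 m below the top edge, so the centroid depth is h_c = 2.025 m.
A = 0.913 × 4.05 = 3.69765 m².
Resultant F = γ·h_c·A = 11.56599 × 2.025 × 3.69765 = 86.6031 kN.
I_c = b·h³/12 = 0.913 × 4.05³/12 = 5.05423 m⁴.
Centre of pressure: y_p = y_c + I_c/(y_c·A) = 2.025 + 5.05423/(2.025 × 3.69765) = 2.025 + 0.675001 = 2.7 m along the plane.

h_p = 2.70 m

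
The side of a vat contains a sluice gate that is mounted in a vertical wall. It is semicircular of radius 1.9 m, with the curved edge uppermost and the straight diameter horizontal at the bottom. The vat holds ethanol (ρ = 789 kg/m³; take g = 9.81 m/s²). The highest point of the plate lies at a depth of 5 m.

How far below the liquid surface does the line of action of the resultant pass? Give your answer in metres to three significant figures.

γ = ρg = 789 × 9.81 / 1000 = 7.74009 kN/m³.
The centroid lies 4r/(3π) = 0.806385 m above the diameter, so r − 4r/(3π) = 1.9 − 0.806385 = 1.09361 m below the topmost point, so the centroid depth is h_c = 5 + 1.09361 = 6.09361 m.
A = πr²/2 = π × 1.9²/2 = 5.67057 m².
Resultant F = γ·h_c·A = 7.74009 × 6.09361 × 5.67057 = 267.453 kN.
I_c = (π/8 − 8/(9π))·r⁴ = 0.109757 × 1.9⁴ = 1.43036 m⁴.
Centre of pressure: y_p = y_c + I_c/(y_c·A) = 6.09361 + 1.43036/(6.09361 × 5.67057) = 6.09361 + 0.0413946 = 6.135 m along the plane.

h_p = 6.14 m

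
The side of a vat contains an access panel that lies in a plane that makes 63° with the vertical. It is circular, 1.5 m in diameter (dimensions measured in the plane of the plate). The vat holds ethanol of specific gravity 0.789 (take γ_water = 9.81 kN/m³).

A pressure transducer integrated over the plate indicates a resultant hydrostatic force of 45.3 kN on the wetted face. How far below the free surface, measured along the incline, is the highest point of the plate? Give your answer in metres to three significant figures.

y_top ≈ 6.55 m

γ = 0.789 × 9.81 = 7.74009 kN/m³.
A = π(0.75)² = 1.76715 m².
From F = γ·h_c·A, the centroid depth is h_c = 45.3/(7.74009 × 1.76715) = 3.31191 m.
The plate makes 63° with the vertical, i.e. θ = 90° − 63° = 27° to the horizontal. Measuring y along the incline from the free-surface line, vertical depth h = y·sinθ with sinθ = 0.453990.
Along the incline, y_c = h_c/sinθ = 3.31191/0.453990 = 7.29512 m.
The centroid is at the centre, 0.75 m below the top of the plate, so the highest point sits at y_top = 7.29512 − 0.75 = 6.54512 m along the incline.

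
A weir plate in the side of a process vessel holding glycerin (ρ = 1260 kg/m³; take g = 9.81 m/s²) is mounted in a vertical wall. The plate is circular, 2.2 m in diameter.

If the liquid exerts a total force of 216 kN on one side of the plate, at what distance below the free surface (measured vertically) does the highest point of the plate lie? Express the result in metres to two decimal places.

γ = ρg = 1260 × 9.81 / 1000 = 12.3606 kN/m³.
A = π(1.1)² = 3.80133 m².
From F = γ·h_c·A, the centroid depth is h_c = 216/(12.3606 × 3.80133) = 4.59704 m.
The centroid is at the centre, 1.1 m below the top of the plate, so the highest point sits at h_top = 4.59704 − 1.1 = 3.49704 m below the surface.

d_top ≈ 3.50 m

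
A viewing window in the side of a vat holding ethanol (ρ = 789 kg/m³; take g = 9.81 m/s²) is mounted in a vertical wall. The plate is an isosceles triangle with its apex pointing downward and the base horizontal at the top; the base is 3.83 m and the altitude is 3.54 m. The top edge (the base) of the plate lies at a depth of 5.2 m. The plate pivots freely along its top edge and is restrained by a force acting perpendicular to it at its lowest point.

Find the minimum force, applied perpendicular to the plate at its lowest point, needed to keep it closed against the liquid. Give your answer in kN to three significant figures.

γ = ρg = 789 × 9.81 / 1000 = 7.74009 kN/m³.
With the apex down, the centroid sits h/3 = 3.54/3 = 1.18 m below the base (the top edge), so the centroid depth is h_c = 5.2 + 1.18 = 6.38 m.
A = ½ × 3.83 × 3.54 = 6.7791 m².
Resultant F = γ·h_c·A = 7.74009 × 6.38 × 6.7791 = 334.764 kN.
I_c = b·h³/36 = 3.83 × 3.54³/36 = 4.71961 m⁴.
Centre of pressure: y_p = y_c + I_c/(y_c·A) = 6.38 + 4.71961/(6.38 × 6.7791) = 6.38 + 0.109122 = 6.48912 m along the plane.
The resultant acts 1.18 + 0.109122 = 1.28912 m (along the plate) below the hinge at the top edge, so the moment about the hinge is M = F × 1.28912 = 334.764 × 1.28912 = 431.551 kN·m.
A normal force at the bottom, 3.54 m from the hinge, must supply this moment: P = 431.551/3.54 = 121.907 kN.

P ≈ 122 kN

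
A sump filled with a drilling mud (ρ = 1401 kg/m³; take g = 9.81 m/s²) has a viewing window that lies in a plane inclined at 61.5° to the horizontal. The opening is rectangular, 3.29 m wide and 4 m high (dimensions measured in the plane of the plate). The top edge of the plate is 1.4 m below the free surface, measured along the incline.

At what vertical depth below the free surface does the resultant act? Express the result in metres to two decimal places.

h_p = 3.33 m

γ = ρg = 1401 × 9.81 / 1000 = 13.74381 kN/m³.
Let θ = 61.5° be the plate's angle to the horizontal; measure y along the incline from where the plane meets the free surface. Vertical depth h = y·sinθ with sinθ = 0.878817.
The centroid lies 4/2 = 2 m below the top edge, so y_c = 1.4 + 2 = 3.4 m and h_c = 3.4 × 0.878817 = 2.98798 m.
A = 3.29 × 4 = 13.16 m².
Resultant F = γ·h_c·A = 13.74381 × 2.98798 × 13.16 = 540.432 kN.
I_c = b·h³/12 = 3.29 × 4³/12 = 17.5467 m⁴.
Centre of pressure: y_p = y_c + I_c/(y_c·A) = 3.4 + 17.5467/(3.4 × 13.16) = 3.4 + 0.392158 = 3.79216 m along the plane.
Vertically, h_p = y_p·sinθ = 3.79216 × 0.878817 = 3.33261 m.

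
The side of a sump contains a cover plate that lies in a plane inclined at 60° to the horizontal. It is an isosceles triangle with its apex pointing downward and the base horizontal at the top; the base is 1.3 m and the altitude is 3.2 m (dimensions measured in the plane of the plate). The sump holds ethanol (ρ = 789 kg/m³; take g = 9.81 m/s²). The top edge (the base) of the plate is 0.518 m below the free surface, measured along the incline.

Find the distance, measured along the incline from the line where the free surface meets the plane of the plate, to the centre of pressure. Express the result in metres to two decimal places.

γ = ρg = 789 × 9.81 / 1000 = 7.74009 kN/m³.
Let θ = 60° be the plate's angle to the horizontal; measure y along the incline from where the plane meets the free surface. Vertical depth h = y·sinθ with sinθ = 0.866025.
With the apex down, the centroid sits h/3 = 3.2/3 = 1.06667 m below the base (the top edge), so y_c = 0.518 + 1.06667 = 1.58467 m and h_c = 1.58467 × 0.866025 = 1.37236 m.
A = ½ × 1.3 × 3.2 = 2.08 m².
Resultant F = γ·h_c·A = 7.74009 × 1.37236 × 2.08 = 22.0942 kN.
I_c = b·h³/36 = 1.3 × 3.2³/36 = 1.18329 m⁴.
Centre of pressure: y_p = y_c + I_c/(y_c·A) = 1.58467 + 1.18329/(1.58467 × 2.08) = 1.58467 + 0.358996 = 1.94367 m along the plane.

y_p = 1.94 m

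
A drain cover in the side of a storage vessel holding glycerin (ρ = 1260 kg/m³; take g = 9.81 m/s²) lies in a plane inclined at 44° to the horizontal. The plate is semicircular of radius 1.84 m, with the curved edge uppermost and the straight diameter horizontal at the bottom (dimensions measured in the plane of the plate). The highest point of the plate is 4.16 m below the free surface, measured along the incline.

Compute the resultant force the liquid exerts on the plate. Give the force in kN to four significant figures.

γ = ρg = 1260 × 9.81 / 1000 = 12.3606 kN/m³.
Let θ = 44° be the plate's angle to the horizontal; measure y along the incline from where the plane meets the free surface. Vertical depth h = y·sinθ with sinθ = 0.694658.
The centroid lies 4r/(3π) = 0.78092 m above the diameter, so r − 4r/(3π) = 1.84 − 0.78092 = 1.05908 m below the topmost point, so y_c = 4.16 + 1.05908 = 5.21908 m and h_c = 5.21908 × 0.694658 = 3.62548 m.
A = πr²/2 = π × 1.84²/2 = 5.31809 m².
Resultant F = γ·h_c·A = 12.3606 × 3.62548 × 5.31809 = 238.32 kN.

F ≈ 238.3 kN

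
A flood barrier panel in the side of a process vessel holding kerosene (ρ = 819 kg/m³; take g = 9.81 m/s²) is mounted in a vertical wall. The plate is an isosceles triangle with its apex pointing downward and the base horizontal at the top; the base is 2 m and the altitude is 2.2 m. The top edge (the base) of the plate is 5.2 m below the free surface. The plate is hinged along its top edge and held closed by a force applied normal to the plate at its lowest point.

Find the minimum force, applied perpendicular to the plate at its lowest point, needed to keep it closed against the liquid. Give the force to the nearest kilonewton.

γ = ρg = 819 × 9.81 / 1000 = 8.03439 kN/m³.
With the apex down, the centroid sits h/3 = 2.2/3 = 0.733333 m below the base (the top edge), so the centroid depth is h_c = 5.2 + 0.733333 = 5.93333 m.
A = ½ × 2 × 2.2 = 2.2 m².
Resultant F = γ·h_c·A = 8.03439 × 5.93333 × 2.2 = 104.876 kN.
I_c = b·h³/36 = 2 × 2.2³/36 = 0.591556 m⁴.
Centre of pressure: y_p = y_c + I_c/(y_c·A) = 5.93333 + 0.591556/(5.93333 × 2.2) = 5.93333 + 0.0453184 = 5.97865 m along the plane.
The resultant acts 0.733333 + 0.0453184 = 0.778651 m (along the plate) below the hinge at the top edge, so the moment about the hinge is M = F × 0.778651 = 104.876 × 0.778651 = 81.6618 kN·m.
A normal force at the bottom, 2.2 m from the hinge, must supply this moment: P = 81.6618/2.2 = 37.119 kN.

P ≈ 37 kN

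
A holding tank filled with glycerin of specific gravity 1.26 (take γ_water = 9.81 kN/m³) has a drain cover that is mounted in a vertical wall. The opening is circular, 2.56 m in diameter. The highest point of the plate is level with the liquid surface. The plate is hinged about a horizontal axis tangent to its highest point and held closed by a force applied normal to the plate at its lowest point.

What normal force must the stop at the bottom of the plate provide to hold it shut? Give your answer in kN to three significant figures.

γ = 1.26 × 9.81 = 12.3606 kN/m³.
The centroid is at the centre, 1.28 m below the top of the plate, so the centroid depth is h_c = 1.28 m.
A = π(1.28)² = 5.14719 m².
Resultant F = γ·h_c·A = 12.3606 × 1.28 × 5.14719 = 81.4366 kN.
I_c = πr⁴/4 = π × 1.28⁴/4 = 2.10829 m⁴.
Centre of pressure: y_p = y_c + I_c/(y_c·A) = 1.28 + 2.10829/(1.28 × 5.14719) = 1.28 + 0.32 = 1.6 m along the plane.
The resultant acts 1.28 + 0.32 = 1.6 m (along the plate) below the hinge at the top edge, so the moment about the hinge is M = F × 1.6 = 81.4366 × 1.6 = 130.299 kN·m.
A normal force at the bottom, 2.56 m from the hinge, must supply this moment: P = 130.299/2.56 = 50.898 kN.

P ≈ 50.9 kN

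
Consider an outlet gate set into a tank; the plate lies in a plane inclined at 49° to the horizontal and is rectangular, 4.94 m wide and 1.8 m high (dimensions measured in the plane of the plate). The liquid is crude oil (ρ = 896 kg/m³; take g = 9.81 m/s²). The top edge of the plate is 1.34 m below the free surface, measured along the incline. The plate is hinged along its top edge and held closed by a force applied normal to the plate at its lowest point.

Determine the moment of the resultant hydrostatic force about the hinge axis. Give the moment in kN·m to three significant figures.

M ≈ 135 kN·m

γ = ρg = 896 × 9.81 / 1000 = 8.78976 kN/m³.
Let θ = 49° be the plate's angle to the horizontal; measure y along the incline from where the plane meets the free surface. Vertical depth h = y·sinθ with sinθ = 0.754710.
The centroid lies 1.8/2 = 0.9 m below the top edge, so y_c = 1.34 + 0.9 = 2.24 m and h_c = 2.24 × 0.754710 = 1.69055 m.
A = 4.94 × 1.8 = 8.892 m².
Resultant F = γ·h_c·A = 8.78976 × 1.69055 × 8.892 = 132.131 kN.
I_c = b·h³/12 = 4.94 × 1.8³/12 = 2.40084 m⁴.
Centre of pressure: y_p = y_c + I_c/(y_c·A) = 2.24 + 2.40084/(2.24 × 8.892) = 2.24 + 0.120536 = 2.36054 m along the plane.
The resultant acts 0.9 + 0.120536 = 1.02054 m (along the plate) below the hinge at the top edge, so the moment about the hinge is M = F × 1.02054 = 132.131 × 1.02054 = 134.845 kN·m.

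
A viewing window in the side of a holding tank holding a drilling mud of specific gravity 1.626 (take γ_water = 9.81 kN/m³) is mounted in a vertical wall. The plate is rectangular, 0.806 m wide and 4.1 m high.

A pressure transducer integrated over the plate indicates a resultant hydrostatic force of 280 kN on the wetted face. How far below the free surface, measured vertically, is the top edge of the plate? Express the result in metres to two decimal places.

d_top ≈ 3.26 m

γ = 1.626 × 9.81 = 15.95106 kN/m³.
A = 0.806 × 4.1 = 3.3046 m².
From F = γ·h_c·A, the centroid depth is h_c = 280/(15.95106 × 3.3046) = 5.3119 m.
The centroid lies 4.1/2 = 2.05 m below the top edge, so the top edge sits at h_top = 5.3119 − 2.05 = 3.2619 m below the surface.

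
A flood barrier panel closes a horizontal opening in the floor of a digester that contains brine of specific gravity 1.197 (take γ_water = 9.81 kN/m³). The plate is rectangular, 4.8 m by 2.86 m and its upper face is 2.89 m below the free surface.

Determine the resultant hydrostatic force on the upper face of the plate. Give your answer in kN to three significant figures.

F ≈ 466 kN

γ = 1.197 × 9.81 = 11.74257 kN/m³.
The plate is horizontal, so pressure is uniform at p = γ·h = 11.74257 × 2.89 = 33.936 kN/m².
A = 4.8 × 2.86 = 13.728 m².
F = p·A = 33.936 × 13.728 = 465.873 kN.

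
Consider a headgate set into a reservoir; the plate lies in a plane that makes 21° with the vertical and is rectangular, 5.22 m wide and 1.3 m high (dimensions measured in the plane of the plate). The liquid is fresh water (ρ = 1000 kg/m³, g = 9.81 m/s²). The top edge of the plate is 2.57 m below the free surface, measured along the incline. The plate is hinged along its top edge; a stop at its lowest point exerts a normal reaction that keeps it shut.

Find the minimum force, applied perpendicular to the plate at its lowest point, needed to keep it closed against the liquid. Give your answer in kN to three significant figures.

γ = ρg = 1000 × 9.81 = 9810 N/m³ = 9.81 kN/m³.
The plate makes 21° with the vertical, i.e. θ = 90° − 21° = 69° to the horizontal. Measuring y along the incline from the free-surface line, vertical depth h = y·sinθ with sinθ = 0.933580.
The centroid lies 1.3/2 = 0.65 m below the top edge, so y_c = 2.57 + 0.65 = 3.22 m and h_c = 3.22 × 0.933580 = 3.00613 m.
A = 5.22 × 1.3 = 6.786 m².
Resultant F = γ·h_c·A = 9.81 × 3.00613 × 6.786 = 200.12 kN.
I_c = b·h³/12 = 5.22 × 1.3³/12 = 0.955695 m⁴.
Centre of pressure: y_p = y_c + I_c/(y_c·A) = 3.22 + 0.955695/(3.22 × 6.786) = 3.22 + 0.0437371 = 3.26374 m along the plane.
The resultant acts 0.65 + 0.0437371 = 0.693737 m (along the plate) below the hinge at the top edge, so the moment about the hinge is M = F × 0.693737 = 200.12 × 0.693737 = 138.831 kN·m.
A normal force at the bottom, 1.3 m from the hinge, must supply this moment: P = 138.831/1.3 = 106.793 kN.

P ≈ 107 kN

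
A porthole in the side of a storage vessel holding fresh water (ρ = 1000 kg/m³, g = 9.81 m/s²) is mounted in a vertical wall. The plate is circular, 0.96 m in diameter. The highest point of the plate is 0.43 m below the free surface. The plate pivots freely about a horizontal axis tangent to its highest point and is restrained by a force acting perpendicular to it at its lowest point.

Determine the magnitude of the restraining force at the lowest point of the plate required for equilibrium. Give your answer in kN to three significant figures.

γ = ρg = 1000 × 9.81 = 9810 N/m³ = 9.81 kN/m³.
The centroid is at the centre, 0.48 m below the top of the plate, so the centroid depth is h_c = 0.43 + 0.48 = 0.91 m.
A = π(0.48)² = 0.723823 m².
Resultant F = γ·h_c·A = 9.81 × 0.91 × 0.723823 = 6.46164 kN.
I_c = πr⁴/4 = π × 0.48⁴/4 = 0.0416922 m⁴.
Centre of pressure: y_p = y_c + I_c/(y_c·A) = 0.91 + 0.0416922/(0.91 × 0.723823) = 0.91 + 0.0632967 = 0.973297 m along the plane.
The resultant acts 0.48 + 0.0632967 = 0.543297 m (along the plate) below the hinge at the top edge, so the moment about the hinge is M = F × 0.543297 = 6.46164 × 0.543297 = 3.51059 kN·m.
A normal force at the bottom, 0.96 m from the hinge, must supply this moment: P = 3.51059/0.96 = 3.65686 kN.

P ≈ 3.66 kN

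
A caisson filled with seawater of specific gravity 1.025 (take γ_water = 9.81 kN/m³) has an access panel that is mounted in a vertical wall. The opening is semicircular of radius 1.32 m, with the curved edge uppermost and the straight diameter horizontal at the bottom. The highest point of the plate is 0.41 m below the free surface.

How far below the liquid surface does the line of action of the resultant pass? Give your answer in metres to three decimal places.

γ = 1.025 × 9.81 = 10.05525 kN/m³.
The centroid lies 4r/(3π) = 0.560225 m above the diameter, so r − 4r/(3π) = 1.32 − 0.560225 = 0.759775 m below the topmost point, so the centroid depth is h_c = 0.41 + 0.759775 = 1.16978 m.
A = πr²/2 = π × 1.32²/2 = 2.73696 m².
Resultant F = γ·h_c·A = 10.05525 × 1.16978 × 2.73696 = 32.1933 kN.
I_c = (π/8 − 8/(9π))·r⁴ = 0.109757 × 1.32⁴ = 0.333218 m⁴.
Centre of pressure: y_p = y_c + I_c/(y_c·A) = 1.16978 + 0.333218/(1.16978 × 2.73696) = 1.16978 + 0.104077 = 1.27386 m along the plane.

h_p = 1.274 m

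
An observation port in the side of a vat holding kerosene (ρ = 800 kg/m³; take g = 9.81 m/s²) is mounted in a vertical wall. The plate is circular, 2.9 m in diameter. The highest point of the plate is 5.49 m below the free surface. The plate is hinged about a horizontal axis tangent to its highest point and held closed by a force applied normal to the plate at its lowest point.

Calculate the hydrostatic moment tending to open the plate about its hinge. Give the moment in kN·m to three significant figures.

γ = ρg = 800 × 9.81 / 1000 = 7.848 kN/m³.
The centroid is at the centre, 1.45 m below the top of the plate, so the centroid depth is h_c = 5.49 + 1.45 = 6.94 m.
A = π(1.45)² = 6.6052 m².
Resultant F = γ·h_c·A = 7.848 × 6.94 × 6.6052 = 359.753 kN.
I_c = πr⁴/4 = π × 1.45⁴/4 = 3.47186 m⁴.
Centre of pressure: y_p = y_c + I_c/(y_c·A) = 6.94 + 3.47186/(6.94 × 6.6052) = 6.94 + 0.0757385 = 7.01574 m along the plane.
The resultant acts 1.45 + 0.0757385 = 1.52574 m (along the plate) below the hinge at the top edge, so the moment about the hinge is M = F × 1.52574 = 359.753 × 1.52574 = 548.89 kN·m.

M ≈ 549 kN·m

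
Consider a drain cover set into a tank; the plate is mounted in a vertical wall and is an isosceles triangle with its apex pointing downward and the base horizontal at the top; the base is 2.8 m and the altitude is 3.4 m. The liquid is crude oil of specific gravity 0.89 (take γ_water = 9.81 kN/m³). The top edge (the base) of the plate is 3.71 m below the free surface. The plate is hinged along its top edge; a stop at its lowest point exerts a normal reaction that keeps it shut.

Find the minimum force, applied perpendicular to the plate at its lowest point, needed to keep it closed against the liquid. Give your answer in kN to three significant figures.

γ = 0.89 × 9.81 = 8.7309 kN/m³.
With the apex down, the centroid sits h/3 = 3.4/3 = 1.13333 m below the base (the top edge), so the centroid depth is h_c = 3.71 + 1.13333 = 4.84333 m.
A = ½ × 2.8 × 3.4 = 4.76 m².
Resultant F = γ·h_c·A = 8.7309 × 4.84333 × 4.76 = 201.284 kN.
I_c = b·h³/36 = 2.8 × 3.4³/36 = 3.05698 m⁴.
Centre of pressure: y_p = y_c + I_c/(y_c·A) = 4.84333 + 3.05698/(4.84333 × 4.76) = 4.84333 + 0.132599 = 4.97593 m along the plane.
The resultant acts 1.13333 + 0.132599 = 1.26593 m (along the plate) below the hinge at the top edge, so the moment about the hinge is M = F × 1.26593 = 201.284 × 1.26593 = 254.811 kN·m.
A normal force at the bottom, 3.4 m from the hinge, must supply this moment: P = 254.811/3.4 = 74.9444 kN.

P ≈ 74.9 kN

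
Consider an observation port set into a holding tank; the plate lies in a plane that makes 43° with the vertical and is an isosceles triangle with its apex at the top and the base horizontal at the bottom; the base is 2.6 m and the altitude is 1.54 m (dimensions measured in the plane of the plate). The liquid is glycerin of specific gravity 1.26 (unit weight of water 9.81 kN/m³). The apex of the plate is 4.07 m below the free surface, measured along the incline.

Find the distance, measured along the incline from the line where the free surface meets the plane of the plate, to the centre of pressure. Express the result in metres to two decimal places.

γ = 1.26 × 9.81 = 12.3606 kN/m³.
The plate makes 43° with the vertical, i.e. θ = 90° − 43° = 47° to the horizontal. Measuring y along the incline from the free-surface line, vertical depth h = y·sinθ with sinθ = 0.731354.
With the apex up, the centroid sits 2h/3 = 2 × 1.54/3 = 1.02667 m below the apex, so y_c = 4.07 + 1.02667 = 5.09667 m and h_c = 5.09667 × 0.731354 = 3.72747 m.
A = ½ × 2.6 × 1.54 = 2.002 m².
Resultant F = γ·h_c·A = 12.3606 × 3.72747 × 2.002 = 92.2397 kN.
I_c = b·h³/36 = 2.6 × 1.54³/36 = 0.263775 m⁴.
Centre of pressure: y_p = y_c + I_c/(y_c·A) = 5.09667 + 0.263775/(5.09667 × 2.002) = 5.09667 + 0.0258513 = 5.12252 m along the plane.

y_p = 5.12 m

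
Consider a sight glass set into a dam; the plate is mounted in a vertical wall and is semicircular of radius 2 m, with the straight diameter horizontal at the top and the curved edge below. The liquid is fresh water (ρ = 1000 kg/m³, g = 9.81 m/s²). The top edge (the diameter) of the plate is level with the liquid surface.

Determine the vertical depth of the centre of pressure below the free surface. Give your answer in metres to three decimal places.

γ = ρg = 1000 × 9.81 = 9810 N/m³ = 9.81 kN/m³.
The centroid of a semicircle lies 4r/(3π) = 0.848826 m from the diameter, here below the top edge, so the centroid depth is h_c = 0.848826 m.
A = πr²/2 = π × 2²/2 = 6.28319 m².
Resultant F = γ·h_c·A = 9.81 × 0.848826 × 6.28319 = 52.32 kN.
I_c = (π/8 − 8/(9π))·r⁴ = 0.109757 × 2⁴ = 1.75611 m⁴.
Centre of pressure: y_p = y_c + I_c/(y_c·A) = 0.848826 + 1.75611/(0.848826 × 6.28319) = 0.848826 + 0.329271 = 1.1781 m along the plane.

h_p = 1.178 m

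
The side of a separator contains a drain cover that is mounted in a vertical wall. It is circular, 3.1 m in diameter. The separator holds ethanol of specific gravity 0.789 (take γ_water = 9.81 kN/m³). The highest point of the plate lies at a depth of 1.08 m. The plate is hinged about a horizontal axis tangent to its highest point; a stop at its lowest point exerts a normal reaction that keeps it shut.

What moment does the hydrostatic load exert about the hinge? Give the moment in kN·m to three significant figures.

M ≈ 273 kN·m

γ = 0.789 × 9.81 = 7.74009 kN/m³.
The centroid is at the centre, 1.55 m below the top of the plate, so the centroid depth is h_c = 1.08 + 1.55 = 2.63 m.
A = π(1.55)² = 7.54768 m².
Resultant F = γ·h_c·A = 7.74009 × 2.63 × 7.54768 = 153.644 kN.
I_c = πr⁴/4 = π × 1.55⁴/4 = 4.53332 m⁴.
Centre of pressure: y_p = y_c + I_c/(y_c·A) = 2.63 + 4.53332/(2.63 × 7.54768) = 2.63 + 0.228374 = 2.85837 m along the plane.
The resultant acts 1.55 + 0.228374 = 1.77837 m (along the plate) below the hinge at the top edge, so the moment about the hinge is M = F × 1.77837 = 153.644 × 1.77837 = 273.236 kN·m.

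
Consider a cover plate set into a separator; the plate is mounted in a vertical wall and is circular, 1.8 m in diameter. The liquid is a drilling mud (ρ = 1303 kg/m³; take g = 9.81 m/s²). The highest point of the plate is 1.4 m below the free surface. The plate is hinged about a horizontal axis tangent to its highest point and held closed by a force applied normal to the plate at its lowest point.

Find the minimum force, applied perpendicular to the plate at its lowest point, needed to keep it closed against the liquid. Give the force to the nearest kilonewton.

P ≈ 41 kN

γ = ρg = 1303 × 9.81 / 1000 = 12.78243 kN/m³.
The centroid is at the centre, 0.9 m below the top of the plate, so the centroid depth is h_c = 1.4 + 0.9 = 2.3 m.
A = π(0.9)² = 2.54469 m².
Resultant F = γ·h_c·A = 12.78243 × 2.3 × 2.54469 = 74.8128 kN.
I_c = πr⁴/4 = π × 0.9⁴/4 = 0.5153 m⁴.
Centre of pressure: y_p = y_c + I_c/(y_c·A) = 2.3 + 0.5153/(2.3 × 2.54469) = 2.3 + 0.0880435 = 2.38804 m along the plane.
The resultant acts 0.9 + 0.0880435 = 0.988044 m (along the plate) below the hinge at the top edge, so the moment about the hinge is M = F × 0.988044 = 74.8128 × 0.988044 = 73.9183 kN·m.
A normal force at the bottom, 1.8 m from the hinge, must supply this moment: P = 73.9183/1.8 = 41.0657 kN.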